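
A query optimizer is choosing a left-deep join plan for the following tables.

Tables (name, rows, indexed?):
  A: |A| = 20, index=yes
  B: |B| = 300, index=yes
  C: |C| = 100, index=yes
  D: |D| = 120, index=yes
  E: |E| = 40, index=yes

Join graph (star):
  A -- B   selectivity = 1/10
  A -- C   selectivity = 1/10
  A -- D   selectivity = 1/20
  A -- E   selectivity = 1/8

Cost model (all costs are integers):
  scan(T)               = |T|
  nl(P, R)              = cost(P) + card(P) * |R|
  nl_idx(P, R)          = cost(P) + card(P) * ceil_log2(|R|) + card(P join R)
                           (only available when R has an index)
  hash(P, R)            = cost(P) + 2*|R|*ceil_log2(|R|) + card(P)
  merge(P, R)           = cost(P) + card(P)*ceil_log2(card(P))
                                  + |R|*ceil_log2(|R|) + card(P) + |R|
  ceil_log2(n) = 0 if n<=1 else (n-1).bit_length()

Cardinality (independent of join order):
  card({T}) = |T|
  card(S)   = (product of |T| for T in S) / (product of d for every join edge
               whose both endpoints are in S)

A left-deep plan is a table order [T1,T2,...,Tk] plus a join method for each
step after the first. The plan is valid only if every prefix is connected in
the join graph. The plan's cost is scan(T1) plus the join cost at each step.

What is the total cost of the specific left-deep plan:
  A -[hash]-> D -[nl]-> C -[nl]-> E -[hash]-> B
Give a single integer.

step 1: scan A: cost=20, card=20
step 2: join D via hash
    card(P join D) = 20*120/(20) = 120
    cost = 20 + 2*120*7 + 20 = 1720
step 3: join C via nl
    card(P join C) = 120*100/(10) = 1200
    cost = 1720 + 120*100 = 13720
step 4: join E via nl
    card(P join E) = 1200*40/(8) = 6000
    cost = 13720 + 1200*40 = 61720
step 5: join B via hash
    card(P join B) = 6000*300/(10) = 180000
    cost = 61720 + 2*300*9 + 6000 = 73120

73120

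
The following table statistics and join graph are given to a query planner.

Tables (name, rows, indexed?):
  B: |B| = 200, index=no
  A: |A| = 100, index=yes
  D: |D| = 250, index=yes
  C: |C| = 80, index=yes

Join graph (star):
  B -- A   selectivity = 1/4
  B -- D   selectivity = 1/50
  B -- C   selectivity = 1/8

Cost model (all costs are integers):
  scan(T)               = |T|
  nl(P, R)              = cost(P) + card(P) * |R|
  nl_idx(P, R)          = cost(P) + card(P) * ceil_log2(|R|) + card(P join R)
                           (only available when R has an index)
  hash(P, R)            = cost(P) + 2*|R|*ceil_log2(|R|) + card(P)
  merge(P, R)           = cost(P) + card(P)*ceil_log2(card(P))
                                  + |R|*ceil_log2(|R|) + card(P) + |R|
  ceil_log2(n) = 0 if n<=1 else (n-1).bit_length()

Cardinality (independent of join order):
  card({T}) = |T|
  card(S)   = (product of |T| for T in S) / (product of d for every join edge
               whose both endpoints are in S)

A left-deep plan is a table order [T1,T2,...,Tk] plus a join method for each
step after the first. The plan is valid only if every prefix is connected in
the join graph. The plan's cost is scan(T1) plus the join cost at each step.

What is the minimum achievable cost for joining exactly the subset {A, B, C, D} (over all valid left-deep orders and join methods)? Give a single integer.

16320

Selinger DP over subsets of {A,B,C,D}:
  {B}: scan cost=200, card=200
  {A}: scan cost=100, card=100
  {D}: scan cost=250, card=250
  {C}: scan cost=80, card=80
  {AB}: card=5000; try (A,hash)→1800, (B,merge)→2700, (A,merge)→2800, (B,hash)→3400, (A,nl_idx)→6600, (B,nl)→20100 …(+1); best=1800 via (A,hash)
  {BD}: card=1000; try (D,nl_idx)→2800, (B,hash)→3700, (D,merge)→4250, (B,merge)→4300, (D,hash)→4400, (D,nl)→50200 …(+1); best=2800 via (D,nl_idx)
  {BC}: card=2000; try (C,hash)→1520, (B,merge)→2520, (C,merge)→2640, (B,hash)→3360, (C,nl_idx)→3600, (B,nl)→16080 …(+1); best=1520 via (C,hash)
  {ABD}: card=25000; try (A,hash)→5200, (D,hash)→10800, (A,merge)→14600, (A,nl_idx)→34800, (D,nl_idx)→66800, (D,merge)→74050 …(+2); best=5200 via (A,hash)
  {ABC}: card=50000; try (A,hash)→4920, (C,hash)→7920, (A,merge)→26320, (A,nl_idx)→65520, (C,merge)→72440, (C,nl_idx)→86800 …(+2); best=4920 via (A,hash)
  {BCD}: card=10000; try (C,hash)→4920, (D,hash)→7520, (C,merge)→14440, (C,nl_idx)→19800, (D,nl_idx)→27520, (D,merge)→27770 …(+2); best=4920 via (C,hash)
  {ABCD}: card=250000; try (A,hash)→16320, (C,hash)→31320, (D,hash)→58920, (A,merge)→155720, (A,nl_idx)→324920, (C,merge)→405840 …(+6); best=16320 via (A,hash)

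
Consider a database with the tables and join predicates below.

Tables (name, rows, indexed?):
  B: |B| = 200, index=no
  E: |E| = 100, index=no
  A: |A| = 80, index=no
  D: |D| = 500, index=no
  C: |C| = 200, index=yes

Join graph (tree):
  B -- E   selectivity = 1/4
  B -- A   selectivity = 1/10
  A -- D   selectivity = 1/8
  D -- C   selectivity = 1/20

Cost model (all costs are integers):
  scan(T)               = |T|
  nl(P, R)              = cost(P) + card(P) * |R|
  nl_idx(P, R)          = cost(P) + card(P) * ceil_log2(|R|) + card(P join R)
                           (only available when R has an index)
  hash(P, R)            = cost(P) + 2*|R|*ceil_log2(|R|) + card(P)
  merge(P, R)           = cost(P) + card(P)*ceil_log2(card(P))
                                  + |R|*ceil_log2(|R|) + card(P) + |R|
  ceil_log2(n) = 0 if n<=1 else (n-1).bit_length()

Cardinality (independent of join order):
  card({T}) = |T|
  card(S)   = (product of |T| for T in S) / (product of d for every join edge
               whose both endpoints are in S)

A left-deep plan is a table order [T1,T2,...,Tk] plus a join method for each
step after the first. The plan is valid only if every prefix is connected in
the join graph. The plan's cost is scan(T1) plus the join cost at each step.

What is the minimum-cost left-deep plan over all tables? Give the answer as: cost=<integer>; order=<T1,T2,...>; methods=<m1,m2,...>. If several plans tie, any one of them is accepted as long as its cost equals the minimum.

cost=1064920; order=D,A,C,B,E; methods=hash,hash,hash,hash

Selinger DP (subsets sized 1..n):
  {B}: scan cost=200, card=200
  {E}: scan cost=100, card=100
  {A}: scan cost=80, card=80
  {D}: scan cost=500, card=500
  {C}: scan cost=200, card=200
  {BE}: card=5000; try (E,hash)→1800, (B,merge)→2700, (E,merge)→2800, (B,hash)→3400, (B,nl)→20100, (E,nl)→20200; best=1800 via (E,hash)
  {AB}: card=1600; try (A,hash)→1520, (B,merge)→2520, (A,merge)→2640, (B,hash)→3360, (B,nl)→16080, (A,nl)→16200; best=1520 via (A,hash)
  {AD}: card=5000; try (A,hash)→2120, (D,merge)→5720, (A,merge)→6140, (D,hash)→9160, (D,nl)→40080, (A,nl)→40500; best=2120 via (A,hash)
  {CD}: card=5000; try (C,hash)→4200, (D,merge)→7000, (C,merge)→7300, (D,hash)→9400, (C,nl_idx)→9500, (D,nl)→100200 …(+1); best=4200 via (C,hash)
  {ABE}: card=40000; try (E,hash)→4520, (A,hash)→7920, (E,merge)→21520, (A,merge)→72440, (E,nl)→161520, (A,nl)→401800; best=4520 via (E,hash)
  {ABD}: card=100000; try (B,hash)→10320, (D,hash)→12120, (D,merge)→25720, (B,merge)→73920, (D,nl)→801520, (B,nl)→1002120; best=10320 via (B,hash)
  {ACD}: card=50000; try (C,hash)→10320, (A,hash)→10320, (C,merge)→73920, (A,merge)→74840, (C,nl_idx)→92120, (A,nl)→404200 …(+1); best=10320 via (C,hash)
  {ABDE}: card=2500000; try (D,hash)→53520, (E,hash)→111720, (D,merge)→689520, (E,merge)→1811120, (E,nl)→10010320, (D,nl)→20004520; best=53520 via (D,hash)
  {ABCD}: card=1000000; try (B,hash)→63520, (C,hash)→113520, (B,merge)→862120, (C,nl_idx)→1810320, (C,merge)→1812120, (B,nl)→10010320 …(+1); best=63520 via (B,hash)
  {ABCDE}: card=25000000; try (E,hash)→1064920, (C,hash)→2556720, (E,merge)→21064320, (C,nl_idx)→45053520, (C,merge)→57555320, (E,nl)→100063520 …(+1); best=1064920 via (E,hash)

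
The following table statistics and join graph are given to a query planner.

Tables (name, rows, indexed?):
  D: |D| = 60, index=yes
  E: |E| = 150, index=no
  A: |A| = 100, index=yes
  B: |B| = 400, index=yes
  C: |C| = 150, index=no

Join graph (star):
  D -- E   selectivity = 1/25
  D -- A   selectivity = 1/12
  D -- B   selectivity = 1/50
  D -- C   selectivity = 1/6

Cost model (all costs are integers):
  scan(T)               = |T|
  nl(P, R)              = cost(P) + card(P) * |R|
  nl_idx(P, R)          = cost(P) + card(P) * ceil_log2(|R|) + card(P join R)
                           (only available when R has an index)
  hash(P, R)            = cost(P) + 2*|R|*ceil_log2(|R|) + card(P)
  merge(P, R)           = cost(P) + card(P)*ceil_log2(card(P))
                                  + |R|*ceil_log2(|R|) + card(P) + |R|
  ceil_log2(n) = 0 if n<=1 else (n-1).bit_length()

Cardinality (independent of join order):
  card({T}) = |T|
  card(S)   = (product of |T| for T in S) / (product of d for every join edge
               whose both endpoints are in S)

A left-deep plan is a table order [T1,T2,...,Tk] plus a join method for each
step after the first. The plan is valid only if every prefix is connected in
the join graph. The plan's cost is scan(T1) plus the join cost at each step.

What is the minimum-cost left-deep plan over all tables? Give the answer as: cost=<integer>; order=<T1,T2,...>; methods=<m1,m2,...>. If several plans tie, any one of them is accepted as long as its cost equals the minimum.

cost=34640; order=D,B,E,A,C; methods=nl_idx,hash,hash,hash

Selinger DP (subsets sized 1..n):
  {D}: scan cost=60, card=60
  {E}: scan cost=150, card=150
  {A}: scan cost=100, card=100
  {B}: scan cost=400, card=400
  {C}: scan cost=150, card=150
  {DE}: card=360; try (D,hash)→1020, (D,nl_idx)→1410, (E,merge)→1830, (D,merge)→1920, (E,hash)→2520, (E,nl)→9060 …(+1); best=1020 via (D,hash)
  {AD}: card=500; try (D,hash)→920, (A,nl_idx)→980, (D,nl_idx)→1200, (A,merge)→1280, (D,merge)→1320, (A,hash)→1520 …(+2); best=920 via (D,hash)
  {BD}: card=480; try (B,nl_idx)→1080, (D,hash)→1520, (D,nl_idx)→3280, (B,merge)→4480, (D,merge)→4820, (B,hash)→7320 …(+2); best=1080 via (B,nl_idx)
  {CD}: card=1500; try (D,hash)→1020, (C,merge)→1830, (D,merge)→1920, (C,hash)→2520, (D,nl_idx)→2550, (C,nl)→9060 …(+1); best=1020 via (D,hash)
  {ADE}: card=3000; try (A,hash)→2780, (E,hash)→3820, (A,merge)→5420, (A,nl_idx)→6540, (E,merge)→7270, (A,nl)→37020 …(+1); best=2780 via (A,hash)
  {BDE}: card=2880; try (E,hash)→3960, (B,nl_idx)→7140, (E,merge)→7230, (B,hash)→8580, (B,merge)→8620, (E,nl)→73080 …(+1); best=3960 via (E,hash)
  {CDE}: card=9000; try (C,hash)→3780, (E,hash)→4920, (C,merge)→5970, (E,merge)→20370, (C,nl)→55020, (E,nl)→226020; best=3780 via (C,hash)
  {ABD}: card=4000; try (A,hash)→2960, (A,merge)→6680, (A,nl_idx)→8440, (B,hash)→8620, (B,nl_idx)→9420, (B,merge)→9920 …(+2); best=2960 via (A,hash)
  {ACD}: card=12500; try (C,hash)→3820, (A,hash)→3920, (C,merge)→7270, (A,merge)→19820, (A,nl_idx)→24020, (C,nl)→75920 …(+1); best=3820 via (C,hash)
  {BCD}: card=12000; try (C,hash)→3960, (C,merge)→7230, (B,hash)→9720, (B,merge)→23020, (B,nl_idx)→26520, (C,nl)→73080 …(+1); best=3960 via (C,hash)
  {ABDE}: card=24000; try (A,hash)→8240, (E,hash)→9360, (B,hash)→12980, (A,merge)→42200, (B,merge)→45780, (A,nl_idx)→48120 …(+5); best=8240 via (A,hash)
  {ACDE}: card=75000; try (C,hash)→8180, (A,hash)→14180, (E,hash)→18720, (C,merge)→43130, (A,merge)→139580, (A,nl_idx)→141780 …(+4); best=8180 via (C,hash)
  {BCDE}: card=72000; try (C,hash)→9240, (E,hash)→18360, (B,hash)→19980, (C,merge)→42750, (B,merge)→142780, (B,nl_idx)→156780 …(+4); best=9240 via (C,hash)
  {ABCD}: card=100000; try (C,hash)→9360, (A,hash)→17360, (B,hash)→23520, (C,merge)→56310, (A,merge)→184760, (A,nl_idx)→187960 …(+5); best=9360 via (C,hash)
  {ABCDE}: card=600000; try (C,hash)→34640, (A,hash)→82640, (B,hash)→90380, (E,hash)→111760, (C,merge)→393590, (A,nl_idx)→1113240 …(+8); best=34640 via (C,hash)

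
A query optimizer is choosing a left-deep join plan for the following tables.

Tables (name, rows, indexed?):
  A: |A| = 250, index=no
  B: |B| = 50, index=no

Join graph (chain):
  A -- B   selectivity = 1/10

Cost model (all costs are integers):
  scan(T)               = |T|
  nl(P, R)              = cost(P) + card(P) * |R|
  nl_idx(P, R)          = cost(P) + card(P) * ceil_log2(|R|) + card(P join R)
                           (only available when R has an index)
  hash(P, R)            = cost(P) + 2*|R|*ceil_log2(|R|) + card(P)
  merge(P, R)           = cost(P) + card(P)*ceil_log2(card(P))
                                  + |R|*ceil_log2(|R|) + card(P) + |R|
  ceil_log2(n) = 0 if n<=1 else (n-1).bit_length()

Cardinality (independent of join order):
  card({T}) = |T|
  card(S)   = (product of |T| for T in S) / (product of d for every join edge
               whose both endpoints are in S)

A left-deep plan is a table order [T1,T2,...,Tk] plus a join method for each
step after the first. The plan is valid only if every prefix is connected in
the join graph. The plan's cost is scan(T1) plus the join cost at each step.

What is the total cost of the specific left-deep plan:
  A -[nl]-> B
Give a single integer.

step 1: scan A: cost=250, card=250
step 2: join B via nl
    card(P join B) = 250*50/(10) = 1250
    cost = 250 + 250*50 = 12750

12750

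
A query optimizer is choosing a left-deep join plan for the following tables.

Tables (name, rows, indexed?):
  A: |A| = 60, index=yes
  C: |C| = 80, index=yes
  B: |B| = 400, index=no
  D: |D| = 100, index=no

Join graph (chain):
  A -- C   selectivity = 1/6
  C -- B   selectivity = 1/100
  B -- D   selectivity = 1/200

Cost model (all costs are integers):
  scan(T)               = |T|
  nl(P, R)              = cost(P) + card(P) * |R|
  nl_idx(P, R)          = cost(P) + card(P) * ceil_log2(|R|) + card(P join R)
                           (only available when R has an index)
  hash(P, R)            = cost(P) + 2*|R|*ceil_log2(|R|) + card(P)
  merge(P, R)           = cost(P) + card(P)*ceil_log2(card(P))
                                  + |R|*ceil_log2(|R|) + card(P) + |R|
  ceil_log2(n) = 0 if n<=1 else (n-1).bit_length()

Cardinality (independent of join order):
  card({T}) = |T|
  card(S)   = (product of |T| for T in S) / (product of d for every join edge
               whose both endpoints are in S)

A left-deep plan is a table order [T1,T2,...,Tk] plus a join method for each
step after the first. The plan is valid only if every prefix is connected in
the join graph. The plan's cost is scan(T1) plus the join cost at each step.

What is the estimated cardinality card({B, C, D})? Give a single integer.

Tables in S: B(400), C(80), D(100)
Edges inside S: C-B(d=100), B-D(d=200)
numerator = 400 * 80 * 100 = 3200000
denominator = 100 * 200 = 20000
card(S) = 3200000 / 20000 = 160

160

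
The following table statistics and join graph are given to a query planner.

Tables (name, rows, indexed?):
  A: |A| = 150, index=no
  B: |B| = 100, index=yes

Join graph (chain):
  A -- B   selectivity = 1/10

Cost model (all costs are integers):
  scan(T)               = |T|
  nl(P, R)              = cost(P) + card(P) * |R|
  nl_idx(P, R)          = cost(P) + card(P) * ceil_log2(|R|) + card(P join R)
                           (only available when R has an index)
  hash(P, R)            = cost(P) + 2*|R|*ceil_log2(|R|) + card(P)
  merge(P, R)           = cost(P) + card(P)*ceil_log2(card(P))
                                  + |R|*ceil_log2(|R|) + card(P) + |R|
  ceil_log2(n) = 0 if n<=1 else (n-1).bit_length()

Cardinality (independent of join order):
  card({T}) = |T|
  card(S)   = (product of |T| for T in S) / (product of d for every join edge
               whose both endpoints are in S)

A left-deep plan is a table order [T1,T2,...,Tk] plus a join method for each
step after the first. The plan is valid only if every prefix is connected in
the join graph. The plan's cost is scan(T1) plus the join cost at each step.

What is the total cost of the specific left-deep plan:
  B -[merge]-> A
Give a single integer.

step 1: scan B: cost=100, card=100
step 2: join A via merge
    card(P join A) = 100*150/(10) = 1500
    cost = 100 + 100*7 + 150*8 + 100 + 150 = 2250

2250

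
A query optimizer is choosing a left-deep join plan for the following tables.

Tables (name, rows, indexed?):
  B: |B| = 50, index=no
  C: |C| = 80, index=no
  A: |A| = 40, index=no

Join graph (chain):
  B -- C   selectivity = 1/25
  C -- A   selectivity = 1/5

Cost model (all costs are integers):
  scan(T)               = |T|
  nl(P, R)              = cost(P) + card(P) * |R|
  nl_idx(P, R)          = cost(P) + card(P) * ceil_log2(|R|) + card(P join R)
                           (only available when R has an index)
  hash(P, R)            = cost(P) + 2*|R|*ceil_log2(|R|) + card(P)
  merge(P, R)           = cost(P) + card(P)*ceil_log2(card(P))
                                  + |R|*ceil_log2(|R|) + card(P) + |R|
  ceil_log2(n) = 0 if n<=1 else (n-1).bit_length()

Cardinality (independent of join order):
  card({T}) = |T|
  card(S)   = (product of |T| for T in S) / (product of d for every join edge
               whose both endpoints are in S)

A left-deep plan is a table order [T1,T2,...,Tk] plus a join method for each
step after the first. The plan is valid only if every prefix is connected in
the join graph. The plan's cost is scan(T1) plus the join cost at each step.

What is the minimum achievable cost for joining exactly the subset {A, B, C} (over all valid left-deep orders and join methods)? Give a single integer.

1400

Selinger DP over subsets of {A,B,C}:
  {B}: scan cost=50, card=50
  {C}: scan cost=80, card=80
  {A}: scan cost=40, card=40
  {BC}: card=160; try (B,hash)→760, (C,merge)→1040, (B,merge)→1070, (C,hash)→1220, (C,nl)→4050, (B,nl)→4080; best=760 via (B,hash)
  {AC}: card=640; try (A,hash)→640, (C,merge)→960, (A,merge)→1000, (C,hash)→1200, (C,nl)→3240, (A,nl)→3280; best=640 via (A,hash)
  {ABC}: card=1280; try (A,hash)→1400, (B,hash)→1880, (A,merge)→2480, (A,nl)→7160, (B,merge)→8030, (B,nl)→32640; best=1400 via (A,hash)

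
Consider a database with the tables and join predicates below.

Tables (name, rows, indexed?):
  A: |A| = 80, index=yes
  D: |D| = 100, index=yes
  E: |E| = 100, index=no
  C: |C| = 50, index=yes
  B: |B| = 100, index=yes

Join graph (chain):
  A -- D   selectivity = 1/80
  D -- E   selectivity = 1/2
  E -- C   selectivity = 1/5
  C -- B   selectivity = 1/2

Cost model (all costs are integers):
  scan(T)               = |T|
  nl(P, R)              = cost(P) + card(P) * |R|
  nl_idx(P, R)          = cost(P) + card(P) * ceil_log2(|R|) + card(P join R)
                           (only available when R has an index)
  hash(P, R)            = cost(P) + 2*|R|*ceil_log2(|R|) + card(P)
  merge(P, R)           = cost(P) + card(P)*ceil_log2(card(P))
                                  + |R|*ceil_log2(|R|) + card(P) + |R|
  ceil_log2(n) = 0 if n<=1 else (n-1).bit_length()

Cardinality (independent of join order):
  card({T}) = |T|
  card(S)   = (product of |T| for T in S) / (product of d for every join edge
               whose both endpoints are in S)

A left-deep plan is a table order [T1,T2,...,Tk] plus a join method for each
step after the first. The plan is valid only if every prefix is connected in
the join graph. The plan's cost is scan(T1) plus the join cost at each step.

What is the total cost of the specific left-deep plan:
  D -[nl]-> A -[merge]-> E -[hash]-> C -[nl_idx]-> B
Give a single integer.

step 1: scan D: cost=100, card=100
step 2: join A via nl
    card(P join A) = 100*80/(80) = 100
    cost = 100 + 100*80 = 8100
step 3: join E via merge
    card(P join E) = 100*100/(2) = 5000
    cost = 8100 + 100*7 + 100*7 + 100 + 100 = 9700
step 4: join C via hash
    card(P join C) = 5000*50/(5) = 50000
    cost = 9700 + 2*50*6 + 5000 = 15300
step 5: join B via nl_idx
    card(P join B) = 50000*100/(2) = 2500000
    cost = 15300 + 50000*7 + 2500000 = 2865300

2865300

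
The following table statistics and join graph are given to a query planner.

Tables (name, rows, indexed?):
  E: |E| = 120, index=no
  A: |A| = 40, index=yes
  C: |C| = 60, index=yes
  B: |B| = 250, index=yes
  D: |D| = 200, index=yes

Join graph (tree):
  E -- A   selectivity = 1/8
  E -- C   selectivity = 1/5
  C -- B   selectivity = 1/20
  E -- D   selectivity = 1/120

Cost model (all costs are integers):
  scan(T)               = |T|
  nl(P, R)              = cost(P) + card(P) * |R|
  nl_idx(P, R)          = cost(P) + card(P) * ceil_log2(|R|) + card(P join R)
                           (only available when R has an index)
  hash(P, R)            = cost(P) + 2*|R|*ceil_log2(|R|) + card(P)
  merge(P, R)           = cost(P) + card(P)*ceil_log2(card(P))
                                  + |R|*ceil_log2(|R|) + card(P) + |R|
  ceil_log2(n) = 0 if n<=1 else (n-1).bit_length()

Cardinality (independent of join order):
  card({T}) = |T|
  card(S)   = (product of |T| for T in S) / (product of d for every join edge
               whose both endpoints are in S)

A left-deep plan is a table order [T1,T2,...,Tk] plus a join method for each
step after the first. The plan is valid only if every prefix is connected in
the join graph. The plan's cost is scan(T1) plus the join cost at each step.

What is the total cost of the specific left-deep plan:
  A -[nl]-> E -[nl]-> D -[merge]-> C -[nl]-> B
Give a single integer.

3136260

step 1: scan A: cost=40, card=40
step 2: join E via nl
    card(P join E) = 40*120/(8) = 600
    cost = 40 + 40*120 = 4840
step 3: join D via nl
    card(P join D) = 600*200/(120) = 1000
    cost = 4840 + 600*200 = 124840
step 4: join C via merge
    card(P join C) = 1000*60/(5) = 12000
    cost = 124840 + 1000*10 + 60*6 + 1000 + 60 = 136260
step 5: join B via nl
    card(P join B) = 12000*250/(20) = 150000
    cost = 136260 + 12000*250 = 3136260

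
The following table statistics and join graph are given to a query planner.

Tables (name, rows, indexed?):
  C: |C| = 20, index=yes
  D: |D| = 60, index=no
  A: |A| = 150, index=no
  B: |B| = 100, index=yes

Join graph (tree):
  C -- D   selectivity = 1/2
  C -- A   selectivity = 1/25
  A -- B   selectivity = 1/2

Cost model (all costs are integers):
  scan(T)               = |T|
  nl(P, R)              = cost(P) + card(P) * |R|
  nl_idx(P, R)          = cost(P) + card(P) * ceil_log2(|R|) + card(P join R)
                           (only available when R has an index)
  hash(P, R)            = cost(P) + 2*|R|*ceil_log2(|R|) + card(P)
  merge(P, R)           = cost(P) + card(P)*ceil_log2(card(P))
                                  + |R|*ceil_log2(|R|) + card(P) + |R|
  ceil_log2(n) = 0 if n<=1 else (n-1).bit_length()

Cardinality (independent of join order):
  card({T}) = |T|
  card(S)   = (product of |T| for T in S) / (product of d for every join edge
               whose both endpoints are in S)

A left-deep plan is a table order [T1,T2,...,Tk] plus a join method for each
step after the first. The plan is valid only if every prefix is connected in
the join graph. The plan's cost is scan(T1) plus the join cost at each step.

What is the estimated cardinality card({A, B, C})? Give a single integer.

Tables in S: A(150), B(100), C(20)
Edges inside S: C-A(d=25), A-B(d=2)
numerator = 150 * 100 * 20 = 300000
denominator = 25 * 2 = 50
card(S) = 300000 / 50 = 6000

6000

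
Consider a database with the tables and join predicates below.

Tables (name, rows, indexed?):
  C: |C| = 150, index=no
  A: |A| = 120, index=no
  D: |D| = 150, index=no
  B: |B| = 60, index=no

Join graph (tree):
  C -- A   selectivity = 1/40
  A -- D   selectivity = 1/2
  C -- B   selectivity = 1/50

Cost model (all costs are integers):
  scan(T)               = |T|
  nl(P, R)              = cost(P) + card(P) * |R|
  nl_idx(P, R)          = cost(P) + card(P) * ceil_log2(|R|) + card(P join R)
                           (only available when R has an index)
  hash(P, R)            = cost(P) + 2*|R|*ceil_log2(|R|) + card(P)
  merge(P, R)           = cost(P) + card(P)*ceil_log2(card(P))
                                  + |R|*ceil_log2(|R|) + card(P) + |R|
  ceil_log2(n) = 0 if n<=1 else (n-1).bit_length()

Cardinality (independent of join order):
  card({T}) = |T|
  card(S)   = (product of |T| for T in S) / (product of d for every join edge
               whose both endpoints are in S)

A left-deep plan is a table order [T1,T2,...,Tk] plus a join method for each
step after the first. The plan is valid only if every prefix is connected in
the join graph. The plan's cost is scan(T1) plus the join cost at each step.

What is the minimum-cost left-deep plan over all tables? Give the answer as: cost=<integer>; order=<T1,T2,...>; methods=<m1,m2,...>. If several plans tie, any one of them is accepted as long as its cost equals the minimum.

cost=5820; order=C,B,A,D; methods=hash,hash,hash

Selinger DP (subsets sized 1..n):
  {C}: scan cost=150, card=150
  {A}: scan cost=120, card=120
  {D}: scan cost=150, card=150
  {B}: scan cost=60, card=60
  {AC}: card=450; try (A,hash)→1980, (C,merge)→2430, (A,merge)→2460, (C,hash)→2640, (C,nl)→18120, (A,nl)→18150; best=1980 via (A,hash)
  {BC}: card=180; try (B,hash)→1020, (C,merge)→1830, (B,merge)→1920, (C,hash)→2520, (C,nl)→9060, (B,nl)→9150; best=1020 via (B,hash)
  {AD}: card=9000; try (A,hash)→1980, (D,merge)→2430, (A,merge)→2460, (D,hash)→2640, (D,nl)→18120, (A,nl)→18150; best=1980 via (A,hash)
  {ACD}: card=33750; try (D,hash)→4830, (D,merge)→7830, (C,hash)→13380, (D,nl)→69480, (C,merge)→138330, (C,nl)→1351980; best=4830 via (D,hash)
  {ABC}: card=540; try (A,hash)→2880, (B,hash)→3150, (A,merge)→3600, (B,merge)→6900, (A,nl)→22620, (B,nl)→28980; best=2880 via (A,hash)
  {ABCD}: card=40500; try (D,hash)→5820, (D,merge)→10170, (B,hash)→39300, (D,nl)→83880, (B,merge)→579000, (B,nl)→2029830; best=5820 via (D,hash)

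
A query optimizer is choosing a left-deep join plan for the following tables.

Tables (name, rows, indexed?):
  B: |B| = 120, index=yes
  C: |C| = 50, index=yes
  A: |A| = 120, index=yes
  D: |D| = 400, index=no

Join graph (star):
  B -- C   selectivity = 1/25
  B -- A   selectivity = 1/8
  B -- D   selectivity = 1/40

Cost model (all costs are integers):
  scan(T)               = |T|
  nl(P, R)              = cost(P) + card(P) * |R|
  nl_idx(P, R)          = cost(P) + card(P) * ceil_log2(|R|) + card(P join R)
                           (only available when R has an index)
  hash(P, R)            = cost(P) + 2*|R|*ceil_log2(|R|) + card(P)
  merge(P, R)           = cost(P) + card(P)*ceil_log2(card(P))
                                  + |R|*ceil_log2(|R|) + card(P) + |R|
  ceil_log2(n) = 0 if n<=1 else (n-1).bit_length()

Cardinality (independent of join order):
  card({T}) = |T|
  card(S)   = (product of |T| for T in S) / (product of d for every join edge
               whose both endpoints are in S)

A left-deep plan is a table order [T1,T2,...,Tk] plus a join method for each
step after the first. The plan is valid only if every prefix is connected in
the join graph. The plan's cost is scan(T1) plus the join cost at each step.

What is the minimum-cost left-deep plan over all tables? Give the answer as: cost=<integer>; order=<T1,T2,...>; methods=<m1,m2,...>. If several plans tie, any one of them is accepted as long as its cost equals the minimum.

cost=8360; order=D,B,C,A; methods=hash,hash,hash

Selinger DP (subsets sized 1..n):
  {B}: scan cost=120, card=120
  {C}: scan cost=50, card=50
  {A}: scan cost=120, card=120
  {D}: scan cost=400, card=400
  {BC}: card=240; try (B,nl_idx)→640, (C,hash)→840, (C,nl_idx)→1080, (B,merge)→1360, (C,merge)→1430, (B,hash)→1780 …(+2); best=640 via (B,nl_idx)
  {AB}: card=1800; try (B,hash)→1920, (A,hash)→1920, (B,merge)→2040, (A,merge)→2040, (B,nl_idx)→2760, (A,nl_idx)→2760 …(+2); best=1920 via (B,hash)
  {BD}: card=1200; try (B,hash)→2480, (B,nl_idx)→4400, (D,merge)→5080, (B,merge)→5360, (D,hash)→7440, (D,nl)→48120 …(+1); best=2480 via (B,hash)
  {ABC}: card=3600; try (A,hash)→2560, (A,merge)→3760, (C,hash)→4320, (A,nl_idx)→5920, (C,nl_idx)→16320, (C,merge)→23870 …(+2); best=2560 via (A,hash)
  {BCD}: card=2400; try (C,hash)→4280, (D,merge)→6800, (D,hash)→8080, (C,nl_idx)→12080, (C,merge)→17230, (C,nl)→62480 …(+1); best=4280 via (C,hash)
  {ABD}: card=18000; try (A,hash)→5360, (D,hash)→10920, (A,merge)→17840, (D,merge)→27520, (A,nl_idx)→28880, (A,nl)→146480 …(+1); best=5360 via (A,hash)
  {ABCD}: card=36000; try (A,hash)→8360, (D,hash)→13360, (C,hash)→23960, (A,merge)→36440, (D,merge)→53360, (A,nl_idx)→57080 …(+5); best=8360 via (A,hash)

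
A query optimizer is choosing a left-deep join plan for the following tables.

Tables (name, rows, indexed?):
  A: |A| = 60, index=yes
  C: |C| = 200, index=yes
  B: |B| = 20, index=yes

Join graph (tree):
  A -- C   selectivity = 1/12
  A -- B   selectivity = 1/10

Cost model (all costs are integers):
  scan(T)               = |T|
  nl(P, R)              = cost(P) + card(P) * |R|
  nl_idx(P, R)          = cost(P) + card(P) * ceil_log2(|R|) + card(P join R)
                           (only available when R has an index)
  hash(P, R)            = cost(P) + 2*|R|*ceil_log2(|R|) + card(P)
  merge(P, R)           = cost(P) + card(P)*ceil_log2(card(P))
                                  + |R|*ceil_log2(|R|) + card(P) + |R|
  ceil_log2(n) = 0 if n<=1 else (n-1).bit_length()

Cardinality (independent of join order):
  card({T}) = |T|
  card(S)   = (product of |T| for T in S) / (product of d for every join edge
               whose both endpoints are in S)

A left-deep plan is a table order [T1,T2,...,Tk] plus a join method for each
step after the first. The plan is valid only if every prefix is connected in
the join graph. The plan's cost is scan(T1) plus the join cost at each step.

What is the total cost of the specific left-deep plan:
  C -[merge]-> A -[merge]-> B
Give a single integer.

13540

step 1: scan C: cost=200, card=200
step 2: join A via merge
    card(P join A) = 200*60/(12) = 1000
    cost = 200 + 200*8 + 60*6 + 200 + 60 = 2420
step 3: join B via merge
    card(P join B) = 1000*20/(10) = 2000
    cost = 2420 + 1000*10 + 20*5 + 1000 + 20 = 13540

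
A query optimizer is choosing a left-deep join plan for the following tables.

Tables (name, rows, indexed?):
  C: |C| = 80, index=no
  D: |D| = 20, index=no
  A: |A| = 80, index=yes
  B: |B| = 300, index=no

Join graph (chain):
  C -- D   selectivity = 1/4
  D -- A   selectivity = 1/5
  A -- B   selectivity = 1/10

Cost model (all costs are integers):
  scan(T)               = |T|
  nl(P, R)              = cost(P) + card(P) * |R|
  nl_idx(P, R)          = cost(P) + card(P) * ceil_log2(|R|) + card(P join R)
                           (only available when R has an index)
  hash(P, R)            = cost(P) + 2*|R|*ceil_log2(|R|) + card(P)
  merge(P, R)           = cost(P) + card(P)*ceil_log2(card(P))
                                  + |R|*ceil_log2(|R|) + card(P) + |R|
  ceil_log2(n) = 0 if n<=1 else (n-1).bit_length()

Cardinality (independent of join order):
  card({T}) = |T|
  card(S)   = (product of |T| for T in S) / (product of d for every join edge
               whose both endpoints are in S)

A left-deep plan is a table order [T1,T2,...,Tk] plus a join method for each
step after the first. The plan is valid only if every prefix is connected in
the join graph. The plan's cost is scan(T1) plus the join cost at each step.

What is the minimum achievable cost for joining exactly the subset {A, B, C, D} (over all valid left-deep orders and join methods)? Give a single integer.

Selinger DP over subsets of {A,B,C,D}:
  {C}: scan cost=80, card=80
  {D}: scan cost=20, card=20
  {A}: scan cost=80, card=80
  {B}: scan cost=300, card=300
  {CD}: card=400; try (D,hash)→360, (C,merge)→780, (D,merge)→840, (C,hash)→1160, (C,nl)→1620, (D,nl)→1680; best=360 via (D,hash)
  {AD}: card=320; try (D,hash)→360, (A,nl_idx)→480, (A,merge)→780, (D,merge)→840, (A,hash)→1160, (A,nl)→1620 …(+1); best=360 via (D,hash)
  {AB}: card=2400; try (A,hash)→1720, (B,merge)→3720, (A,merge)→3940, (A,nl_idx)→4800, (B,hash)→5560, (B,nl)→24080 …(+1); best=1720 via (A,hash)
  {ACD}: card=6400; try (C,hash)→1800, (A,hash)→1880, (C,merge)→4200, (A,merge)→5000, (A,nl_idx)→9560, (C,nl)→25960 …(+1); best=1800 via (C,hash)
  {ABD}: card=9600; try (D,hash)→4320, (B,hash)→6080, (B,merge)→6560, (D,merge)→33040, (D,nl)→49720, (B,nl)→96360; best=4320 via (D,hash)
  {ABCD}: card=192000; try (B,hash)→13600, (C,hash)→15040, (B,merge)→94400, (C,merge)→148960, (C,nl)→772320, (B,nl)→1921800; best=13600 via (B,hash)

13600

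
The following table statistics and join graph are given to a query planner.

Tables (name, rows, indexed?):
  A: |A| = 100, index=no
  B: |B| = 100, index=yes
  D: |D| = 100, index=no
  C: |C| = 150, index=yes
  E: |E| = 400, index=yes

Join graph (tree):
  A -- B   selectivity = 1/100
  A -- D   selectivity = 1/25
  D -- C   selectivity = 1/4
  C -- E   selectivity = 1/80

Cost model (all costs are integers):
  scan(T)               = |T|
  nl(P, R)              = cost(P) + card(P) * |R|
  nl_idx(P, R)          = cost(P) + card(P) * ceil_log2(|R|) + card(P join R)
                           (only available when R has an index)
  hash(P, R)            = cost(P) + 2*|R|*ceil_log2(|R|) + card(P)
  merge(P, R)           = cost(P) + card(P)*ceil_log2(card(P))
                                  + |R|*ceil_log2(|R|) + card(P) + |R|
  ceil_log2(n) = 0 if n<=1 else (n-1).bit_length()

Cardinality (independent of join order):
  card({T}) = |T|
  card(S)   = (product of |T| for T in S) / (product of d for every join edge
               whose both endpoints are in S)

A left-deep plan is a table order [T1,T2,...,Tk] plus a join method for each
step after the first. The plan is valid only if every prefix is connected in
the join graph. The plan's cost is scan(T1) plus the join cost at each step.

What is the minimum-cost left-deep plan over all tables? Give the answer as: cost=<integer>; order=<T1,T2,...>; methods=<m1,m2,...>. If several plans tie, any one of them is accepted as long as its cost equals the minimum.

Selinger DP (subsets sized 1..n):
  {A}: scan cost=100, card=100
  {B}: scan cost=100, card=100
  {D}: scan cost=100, card=100
  {C}: scan cost=150, card=150
  {E}: scan cost=400, card=400
  {AB}: card=100; try (B,nl_idx)→900, (B,hash)→1600, (A,hash)→1600, (B,merge)→1700, (A,merge)→1700, (B,nl)→10100 …(+1); best=900 via (B,nl_idx)
  {AD}: card=400; try (D,hash)→1600, (A,hash)→1600, (D,merge)→1700, (A,merge)→1700, (D,nl)→10100, (A,nl)→10100; best=1600 via (D,hash)
  {CD}: card=3750; try (D,hash)→1700, (C,merge)→2250, (D,merge)→2300, (C,hash)→2600, (C,nl_idx)→4650, (C,nl)→15100 …(+1); best=1700 via (D,hash)
  {CE}: card=750; try (E,nl_idx)→2250, (C,hash)→3200, (C,nl_idx)→4350, (E,merge)→5500, (C,merge)→5750, (E,hash)→7500 …(+2); best=2250 via (E,nl_idx)
  {ABD}: card=400; try (D,hash)→2400, (D,merge)→2500, (B,hash)→3400, (B,nl_idx)→4800, (B,merge)→6400, (D,nl)→10900 …(+1); best=2400 via (D,hash)
  {ACD}: card=15000; try (C,hash)→4400, (A,hash)→6850, (C,merge)→6950, (C,nl_idx)→19800, (A,merge)→51250, (C,nl)→61600 …(+1); best=4400 via (C,hash)
  {CDE}: card=18750; try (D,hash)→4400, (D,merge)→11300, (E,hash)→12650, (E,nl_idx)→54200, (E,merge)→54450, (D,nl)→77250 …(+1); best=4400 via (D,hash)
  {ABCD}: card=15000; try (C,hash)→5200, (C,merge)→7750, (C,nl_idx)→20600, (B,hash)→20800, (C,nl)→62400, (B,nl_idx)→124400 …(+2); best=5200 via (C,hash)
  {ACDE}: card=75000; try (A,hash)→24550, (E,hash)→26600, (E,nl_idx)→214400, (E,merge)→233400, (A,merge)→305200, (A,nl)→1879400 …(+1); best=24550 via (A,hash)
  {ABCDE}: card=75000; try (E,hash)→27400, (B,hash)→100950, (E,nl_idx)→215200, (E,merge)→234200, (B,nl_idx)→624550, (B,merge)→1375350 …(+2); best=27400 via (E,hash)

cost=27400; order=A,B,D,C,E; methods=nl_idx,hash,hash,hash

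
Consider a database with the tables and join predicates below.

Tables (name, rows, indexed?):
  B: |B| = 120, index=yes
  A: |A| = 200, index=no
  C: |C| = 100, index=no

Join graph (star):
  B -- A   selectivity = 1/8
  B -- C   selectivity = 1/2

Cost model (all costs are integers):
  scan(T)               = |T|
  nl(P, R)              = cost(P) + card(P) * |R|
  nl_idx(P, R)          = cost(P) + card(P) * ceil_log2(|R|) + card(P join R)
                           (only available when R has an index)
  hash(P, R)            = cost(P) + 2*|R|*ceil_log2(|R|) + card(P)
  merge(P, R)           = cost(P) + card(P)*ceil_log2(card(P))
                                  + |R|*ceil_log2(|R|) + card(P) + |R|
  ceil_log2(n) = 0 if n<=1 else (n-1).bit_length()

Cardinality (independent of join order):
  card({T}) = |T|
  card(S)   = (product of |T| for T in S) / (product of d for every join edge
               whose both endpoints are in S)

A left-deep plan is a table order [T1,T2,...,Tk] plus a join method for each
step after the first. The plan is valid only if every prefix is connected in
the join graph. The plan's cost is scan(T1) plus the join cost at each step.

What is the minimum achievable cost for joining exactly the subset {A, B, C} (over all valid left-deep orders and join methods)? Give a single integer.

6480

Selinger DP over subsets of {A,B,C}:
  {B}: scan cost=120, card=120
  {A}: scan cost=200, card=200
  {C}: scan cost=100, card=100
  {AB}: card=3000; try (B,hash)→2080, (A,merge)→2880, (B,merge)→2960, (A,hash)→3440, (B,nl_idx)→4600, (A,nl)→24120 …(+1); best=2080 via (B,hash)
  {BC}: card=6000; try (C,hash)→1640, (B,merge)→1860, (C,merge)→1880, (B,hash)→1880, (B,nl_idx)→6800, (B,nl)→12100 …(+1); best=1640 via (C,hash)
  {ABC}: card=150000; try (C,hash)→6480, (A,hash)→10840, (C,merge)→41880, (A,merge)→87440, (C,nl)→302080, (A,nl)→1201640; best=6480 via (C,hash)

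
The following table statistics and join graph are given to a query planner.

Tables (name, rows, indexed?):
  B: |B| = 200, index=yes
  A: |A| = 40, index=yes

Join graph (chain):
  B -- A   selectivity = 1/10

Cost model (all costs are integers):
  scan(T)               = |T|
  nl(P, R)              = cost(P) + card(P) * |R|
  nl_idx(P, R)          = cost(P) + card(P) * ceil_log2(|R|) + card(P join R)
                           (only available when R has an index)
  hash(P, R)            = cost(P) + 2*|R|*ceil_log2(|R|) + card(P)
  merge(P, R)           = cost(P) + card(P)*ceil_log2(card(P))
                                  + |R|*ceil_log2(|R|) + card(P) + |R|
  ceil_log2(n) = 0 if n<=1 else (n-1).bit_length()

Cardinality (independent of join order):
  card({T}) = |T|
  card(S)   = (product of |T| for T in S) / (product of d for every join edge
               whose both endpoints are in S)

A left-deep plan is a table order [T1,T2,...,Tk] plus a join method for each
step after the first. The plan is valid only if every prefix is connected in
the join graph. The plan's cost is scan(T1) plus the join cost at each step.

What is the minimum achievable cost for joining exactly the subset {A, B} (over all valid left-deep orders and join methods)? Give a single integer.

880

Selinger DP over subsets of {A,B}:
  {B}: scan cost=200, card=200
  {A}: scan cost=40, card=40
  {AB}: card=800; try (A,hash)→880, (B,nl_idx)→1160, (B,merge)→2120, (A,nl_idx)→2200, (A,merge)→2280, (B,hash)→3280 …(+2); best=880 via (A,hash)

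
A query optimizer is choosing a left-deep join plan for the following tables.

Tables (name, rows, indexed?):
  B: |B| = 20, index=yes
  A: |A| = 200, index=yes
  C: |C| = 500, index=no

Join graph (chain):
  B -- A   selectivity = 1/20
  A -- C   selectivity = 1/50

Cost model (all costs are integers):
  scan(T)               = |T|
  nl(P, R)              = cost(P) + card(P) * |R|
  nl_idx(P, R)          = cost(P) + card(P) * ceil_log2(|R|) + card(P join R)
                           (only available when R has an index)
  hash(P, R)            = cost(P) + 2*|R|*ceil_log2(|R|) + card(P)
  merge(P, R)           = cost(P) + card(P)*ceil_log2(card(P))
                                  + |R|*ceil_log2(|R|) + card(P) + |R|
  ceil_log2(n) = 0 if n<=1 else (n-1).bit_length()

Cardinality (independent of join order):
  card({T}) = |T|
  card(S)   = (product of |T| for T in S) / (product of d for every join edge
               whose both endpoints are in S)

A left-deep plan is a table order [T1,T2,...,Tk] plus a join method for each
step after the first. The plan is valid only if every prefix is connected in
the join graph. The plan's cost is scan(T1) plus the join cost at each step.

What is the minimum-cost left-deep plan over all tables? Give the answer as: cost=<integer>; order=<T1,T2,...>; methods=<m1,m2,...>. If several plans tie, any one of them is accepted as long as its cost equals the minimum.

cost=6400; order=C,A,B; methods=hash,hash

Selinger DP (subsets sized 1..n):
  {B}: scan cost=20, card=20
  {A}: scan cost=200, card=200
  {C}: scan cost=500, card=500
  {AB}: card=200; try (A,nl_idx)→380, (B,hash)→600, (B,nl_idx)→1400, (A,merge)→1940, (B,merge)→2120, (A,hash)→3240 …(+2); best=380 via (A,nl_idx)
  {AC}: card=2000; try (A,hash)→4200, (A,nl_idx)→6500, (C,merge)→7000, (A,merge)→7300, (C,hash)→9400, (C,nl)→100200 …(+1); best=4200 via (A,hash)
  {ABC}: card=2000; try (B,hash)→6400, (C,merge)→7180, (C,hash)→9580, (B,nl_idx)→16200, (B,merge)→28320, (B,nl)→44200 …(+1); best=6400 via (B,hash)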